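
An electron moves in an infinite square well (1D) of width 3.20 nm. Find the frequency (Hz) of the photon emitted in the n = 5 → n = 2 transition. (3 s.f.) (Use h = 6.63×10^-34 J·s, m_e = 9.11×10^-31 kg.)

f = 1.87×10^14 Hz

E_1 = h²/(8m_eL²) = 5.890×10^-21 J and ΔE = (5² − 2²)E_1 = 1.237×10^-19 J.
f = ΔE/h = 1.237×10^-19/6.63×10^-34 = 1.87×10^14 Hz.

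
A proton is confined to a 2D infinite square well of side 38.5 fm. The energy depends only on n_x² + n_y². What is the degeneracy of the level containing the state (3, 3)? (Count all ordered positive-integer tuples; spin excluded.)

degeneracy = 1

The level has n_x² + n_y² = 18. The ordered positive-integer solutions are (3, 3).
That gives 1 state.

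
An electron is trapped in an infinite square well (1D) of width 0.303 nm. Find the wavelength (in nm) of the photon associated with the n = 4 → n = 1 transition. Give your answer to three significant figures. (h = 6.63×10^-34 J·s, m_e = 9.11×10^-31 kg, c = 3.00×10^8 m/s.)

E_1 = h²/(8m_eL²) = 6.570×10^-19 J, so ΔE = (4² − 1²)E_1 = 9.855×10^-18 J.
λ = hc/ΔE = (6.63×10^-34·3.00×10^8)/9.855×10^-18 = 2.02×10^-8 m = 20.2 nm.

λ = 20.2 nm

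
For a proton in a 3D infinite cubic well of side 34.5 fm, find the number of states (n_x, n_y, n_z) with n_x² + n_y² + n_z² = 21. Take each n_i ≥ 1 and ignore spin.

degeneracy = 6

The level has n_x² + n_y² + n_z² = 21. The ordered positive-integer solutions are (1, 2, 4), (1, 4, 2), (2, 1, 4), (2, 4, 1), (4, 1, 2), (4, 2, 1).
That gives 6 states.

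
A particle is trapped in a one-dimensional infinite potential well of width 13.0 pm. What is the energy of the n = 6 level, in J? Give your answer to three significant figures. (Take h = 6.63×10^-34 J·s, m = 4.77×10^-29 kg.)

For an infinite well E_n = n²h²/(8mL²), so E_1 = h²/(8mL²) = (6.63×10^-34)²/(8·4.77×10^-29·(1.30×10^-11 m)²) = 6.816×10^-18 J.
Then E_6 = 6²·E_1 = 36·6.816×10^-18 J = 2.45×10^-16 J.

E_6 = 2.45×10^-16 J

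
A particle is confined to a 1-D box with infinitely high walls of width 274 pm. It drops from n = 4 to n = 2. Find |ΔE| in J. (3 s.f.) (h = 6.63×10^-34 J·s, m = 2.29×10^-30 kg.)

E_1 = h²/(8mL²) = 3.196×10^-19 J.
|ΔE| = |4² − 2²|·E_1 = 12·3.196×10^-19 J = 3.84×10^-18 J.

|ΔE| = 3.84×10^-18 J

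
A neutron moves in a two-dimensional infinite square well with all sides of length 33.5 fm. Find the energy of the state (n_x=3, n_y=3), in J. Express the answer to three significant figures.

For a 2D rectangular well E = (h²/8m_n)·Σ n_i²/L_i² = (6.626×10^-34)²/(8·1.675×10^-27) · [3²/(33.5 fm)² + 3²/(33.5 fm)²].
Evaluating gives E = 5.26×10^-13 J.

E = 5.26×10^-13 J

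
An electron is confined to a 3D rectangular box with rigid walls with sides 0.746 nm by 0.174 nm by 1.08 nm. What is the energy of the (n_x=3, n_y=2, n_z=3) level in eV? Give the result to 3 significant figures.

For a 3D rectangular well E = (h²/8m_e)·Σ n_i²/L_i² = (6.626×10^-34)²/(8·9.109×10^-31) · [3²/(0.746 nm)² + 2²/(0.174 nm)² + 3²/(1.08 nm)²].
Evaluating gives E = 9.399×10^-18 J = 58.7 eV.

E = 58.7 eV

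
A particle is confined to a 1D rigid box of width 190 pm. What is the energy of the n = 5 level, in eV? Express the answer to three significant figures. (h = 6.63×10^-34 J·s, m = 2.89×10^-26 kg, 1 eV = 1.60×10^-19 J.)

E_5 = 0.00823 eV

For an infinite well E_n = n²h²/(8mL²), so E_1 = h²/(8mL²) = (6.63×10^-34)²/(8·2.89×10^-26·(1.90×10^-10 m)²) = 5.267×10^-23 J.
Then E_5 = 5²·E_1 = 25·5.267×10^-23 J = 1.317×10^-21 J.
Converting, E_5 = 1.317×10^-21 J / (1.60×10^-19 J/eV) = 0.00823 eV.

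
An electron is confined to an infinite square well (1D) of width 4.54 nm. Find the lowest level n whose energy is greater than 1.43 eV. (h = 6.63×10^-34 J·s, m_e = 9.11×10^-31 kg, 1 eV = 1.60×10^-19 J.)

n = 9

E_1 = h²/(8m_eL²) = 2.926×10^-21 J = 0.01829 eV.
Need n² > 1.43/0.01829 = 78.18, i.e. n > 8.842.
The smallest integer satisfying this is n = 9.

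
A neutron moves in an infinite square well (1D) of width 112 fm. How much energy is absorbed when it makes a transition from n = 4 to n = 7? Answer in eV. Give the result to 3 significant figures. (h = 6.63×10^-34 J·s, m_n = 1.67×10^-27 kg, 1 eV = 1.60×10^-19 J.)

|ΔE| = 5.41×10^5 eV

E_1 = h²/(8m_nL²) = 2.623×10^-15 J.
|ΔE| = |4² − 7²|·E_1 = 33·2.623×10^-15 J = 8.656×10^-14 J = 5.41×10^5 eV.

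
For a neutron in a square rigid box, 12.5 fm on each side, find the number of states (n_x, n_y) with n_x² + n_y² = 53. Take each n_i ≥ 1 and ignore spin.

degeneracy = 2

The level has n_x² + n_y² = 53. The ordered positive-integer solutions are (2, 7), (7, 2).
That gives 2 states.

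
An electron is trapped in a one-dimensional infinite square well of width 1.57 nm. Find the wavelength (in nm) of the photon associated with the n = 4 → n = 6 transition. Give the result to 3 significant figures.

λ = 406 nm

E_1 = h²/(8m_eL²) = 2.444×10^-20 J, so ΔE = (6² − 4²)E_1 = 4.888×10^-19 J.
λ = hc/ΔE = (6.626×10^-34·2.998×10^8)/4.888×10^-19 = 4.06×10^-7 m = 406 nm.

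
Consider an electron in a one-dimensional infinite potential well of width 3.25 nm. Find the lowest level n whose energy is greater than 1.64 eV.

n = 7

E_1 = h²/(8m_eL²) = 5.704×10^-21 J = 0.03561 eV.
Need n² > 1.64/0.03561 = 46.05, i.e. n > 6.786.
The smallest integer satisfying this is n = 7.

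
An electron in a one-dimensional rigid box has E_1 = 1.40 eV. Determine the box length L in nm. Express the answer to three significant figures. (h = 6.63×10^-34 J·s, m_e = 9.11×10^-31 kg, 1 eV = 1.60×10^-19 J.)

From E_n = n²h²/(8m_eL²), L = n·h/√(8m_eE_n).
E_1 = 1.40 eV = 2.240×10^-19 J, so L = 1·6.63×10^-34/√(8·9.11×10^-31·2.240×10^-19) = 5.19×10^-10 m = 0.519 nm.

L = 0.519 nm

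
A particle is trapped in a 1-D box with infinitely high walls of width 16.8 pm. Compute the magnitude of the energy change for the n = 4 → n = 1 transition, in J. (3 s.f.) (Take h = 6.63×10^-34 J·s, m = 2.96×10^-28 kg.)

E_1 = h²/(8mL²) = 6.577×10^-19 J.
|ΔE| = |4² − 1²|·E_1 = 15·6.577×10^-19 J = 9.87×10^-18 J.

|ΔE| = 9.87×10^-18 J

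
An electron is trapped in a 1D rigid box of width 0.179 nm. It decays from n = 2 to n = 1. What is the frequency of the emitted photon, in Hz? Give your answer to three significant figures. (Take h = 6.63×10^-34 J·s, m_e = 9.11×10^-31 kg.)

f = 8.52×10^15 Hz

E_1 = h²/(8m_eL²) = 1.882×10^-18 J and ΔE = (2² − 1²)E_1 = 5.646×10^-18 J.
f = ΔE/h = 5.646×10^-18/6.63×10^-34 = 8.52×10^15 Hz.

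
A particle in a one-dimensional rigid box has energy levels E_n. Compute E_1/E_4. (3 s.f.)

0.0625

E_n ∝ n², so E_1/E_4 = 1²/4² = 1/16 = 0.0625.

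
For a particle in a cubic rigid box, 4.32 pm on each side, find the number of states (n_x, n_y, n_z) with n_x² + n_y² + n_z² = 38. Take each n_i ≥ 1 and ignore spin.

The level has n_x² + n_y² + n_z² = 38. The ordered positive-integer solutions are (1, 1, 6), (1, 6, 1), (2, 3, 5), (2, 5, 3), (3, 2, 5), (3, 5, 2), (5, 2, 3), (5, 3, 2), (6, 1, 1).
That gives 9 states.

degeneracy = 9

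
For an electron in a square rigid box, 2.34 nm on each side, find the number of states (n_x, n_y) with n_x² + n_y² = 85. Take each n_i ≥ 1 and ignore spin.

degeneracy = 4

The level has n_x² + n_y² = 85. The ordered positive-integer solutions are (2, 9), (6, 7), (7, 6), (9, 2).
That gives 4 states.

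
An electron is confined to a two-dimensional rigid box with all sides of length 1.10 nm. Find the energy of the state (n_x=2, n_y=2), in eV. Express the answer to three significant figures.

For a 2D rectangular well E = (h²/8m_e)·Σ n_i²/L_i² = (6.626×10^-34)²/(8·9.109×10^-31) · [2²/(1.10 nm)² + 2²/(1.10 nm)²].
Evaluating gives E = 3.983×10^-19 J = 2.49 eV.

E = 2.49 eV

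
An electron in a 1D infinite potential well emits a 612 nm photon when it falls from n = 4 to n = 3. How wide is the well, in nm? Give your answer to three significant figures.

The photon carries ΔE = hc/λ = 6.626×10^-34·2.998×10^8/6.12×10^-7 m = 3.246×10^-19 J.
Since ΔE = (4² − 3²)E_1, E_1 = 4.637×10^-20 J, and L = h/√(8m_eE_1) = 1.14×10^-9 m = 1.14 nm.

L = 1.14 nm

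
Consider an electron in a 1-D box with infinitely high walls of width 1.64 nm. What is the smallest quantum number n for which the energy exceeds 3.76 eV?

E_1 = h²/(8m_eL²) = 2.240×10^-20 J = 0.1398 eV.
Need n² > 3.76/0.1398 = 26.90, i.e. n > 5.187.
The smallest integer satisfying this is n = 6.

n = 6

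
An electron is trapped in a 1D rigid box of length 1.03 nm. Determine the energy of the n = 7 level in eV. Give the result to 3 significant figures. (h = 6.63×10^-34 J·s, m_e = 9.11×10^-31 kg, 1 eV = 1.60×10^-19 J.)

For an infinite well E_n = n²h²/(8m_eL²), so E_1 = h²/(8m_eL²) = (6.63×10^-34)²/(8·9.11×10^-31·(1.03×10^-9 m)²) = 5.685×10^-20 J.
Then E_7 = 7²·E_1 = 49·5.685×10^-20 J = 2.786×10^-18 J.
Converting, E_7 = 2.786×10^-18 J / (1.60×10^-19 J/eV) = 17.4 eV.

E_7 = 17.4 eV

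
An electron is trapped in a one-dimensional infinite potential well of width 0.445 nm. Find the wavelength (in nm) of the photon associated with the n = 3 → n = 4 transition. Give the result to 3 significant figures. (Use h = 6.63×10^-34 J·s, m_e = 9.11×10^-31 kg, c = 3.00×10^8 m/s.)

λ = 93.3 nm

E_1 = h²/(8m_eL²) = 3.046×10^-19 J, so ΔE = (4² − 3²)E_1 = 2.132×10^-18 J.
λ = hc/ΔE = (6.63×10^-34·3.00×10^8)/2.132×10^-18 = 9.33×10^-8 m = 93.3 nm.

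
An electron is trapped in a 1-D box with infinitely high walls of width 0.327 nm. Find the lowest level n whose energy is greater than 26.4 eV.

E_1 = h²/(8m_eL²) = 5.634×10^-19 J = 3.517 eV.
Need n² > 26.4/3.517 = 7.506, i.e. n > 2.740.
The smallest integer satisfying this is n = 3.

n = 3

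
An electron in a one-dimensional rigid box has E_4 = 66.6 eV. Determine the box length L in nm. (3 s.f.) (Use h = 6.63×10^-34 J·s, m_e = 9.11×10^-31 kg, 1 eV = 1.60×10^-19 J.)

From E_n = n²h²/(8m_eL²), L = n·h/√(8m_eE_n).
E_4 = 66.6 eV = 1.066×10^-17 J, so L = 4·6.63×10^-34/√(8·9.11×10^-31·1.066×10^-17) = 3.01×10^-10 m = 0.301 nm.

L = 0.301 nm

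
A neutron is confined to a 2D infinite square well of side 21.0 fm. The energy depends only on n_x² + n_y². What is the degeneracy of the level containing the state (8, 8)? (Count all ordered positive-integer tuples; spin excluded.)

The level has n_x² + n_y² = 128. The ordered positive-integer solutions are (8, 8).
That gives 1 state.

degeneracy = 1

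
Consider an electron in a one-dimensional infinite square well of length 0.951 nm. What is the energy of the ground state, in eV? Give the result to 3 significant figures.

For an infinite well E_n = n²h²/(8m_eL²), so E_1 = h²/(8m_eL²) = (6.626×10^-34)²/(8·9.109×10^-31·(9.51×10^-10 m)²) = 6.662×10^-20 J.
Converting, E_1 = 6.662×10^-20 J / (1.602×10^-19 J/eV) = 0.416 eV.

E_1 = 0.416 eV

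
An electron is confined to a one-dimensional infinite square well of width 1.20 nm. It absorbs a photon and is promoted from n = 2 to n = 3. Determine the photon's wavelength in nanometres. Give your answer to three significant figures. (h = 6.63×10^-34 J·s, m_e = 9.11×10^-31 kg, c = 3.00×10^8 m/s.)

E_1 = h²/(8m_eL²) = 4.188×10^-20 J, so ΔE = (3² − 2²)E_1 = 2.094×10^-19 J.
λ = hc/ΔE = (6.63×10^-34·3.00×10^8)/2.094×10^-19 = 9.50×10^-7 m = 950 nm.

λ = 950 nm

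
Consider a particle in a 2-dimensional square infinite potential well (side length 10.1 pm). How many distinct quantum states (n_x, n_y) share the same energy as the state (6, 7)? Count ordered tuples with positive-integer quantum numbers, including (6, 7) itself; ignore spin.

degeneracy = 4

The level has n_x² + n_y² = 85. The ordered positive-integer solutions are (2, 9), (6, 7), (7, 6), (9, 2).
That gives 4 states.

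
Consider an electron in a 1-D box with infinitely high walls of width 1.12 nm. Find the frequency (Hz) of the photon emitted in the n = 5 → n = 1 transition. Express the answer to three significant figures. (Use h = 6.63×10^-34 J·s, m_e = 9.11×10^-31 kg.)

f = 1.74×10^15 Hz

E_1 = h²/(8m_eL²) = 4.808×10^-20 J and ΔE = (5² − 1²)E_1 = 1.154×10^-18 J.
f = ΔE/h = 1.154×10^-18/6.63×10^-34 = 1.74×10^15 Hz.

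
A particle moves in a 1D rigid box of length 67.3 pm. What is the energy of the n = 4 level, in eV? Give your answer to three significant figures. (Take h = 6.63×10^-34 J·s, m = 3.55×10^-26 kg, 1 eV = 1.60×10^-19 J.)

For an infinite well E_n = n²h²/(8mL²), so E_1 = h²/(8mL²) = (6.63×10^-34)²/(8·3.55×10^-26·(6.73×10^-11 m)²) = 3.417×10^-22 J.
Then E_4 = 4²·E_1 = 16·3.417×10^-22 J = 5.467×10^-21 J.
Converting, E_4 = 5.467×10^-21 J / (1.60×10^-19 J/eV) = 0.0342 eV.

E_4 = 0.0342 eV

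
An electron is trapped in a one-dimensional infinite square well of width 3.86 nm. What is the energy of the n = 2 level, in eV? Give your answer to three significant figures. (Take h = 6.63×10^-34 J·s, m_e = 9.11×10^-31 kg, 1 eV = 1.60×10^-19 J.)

For an infinite well E_n = n²h²/(8m_eL²), so E_1 = h²/(8m_eL²) = (6.63×10^-34)²/(8·9.11×10^-31·(3.86×10^-9 m)²) = 4.048×10^-21 J.
Then E_2 = 2²·E_1 = 4·4.048×10^-21 J = 1.619×10^-20 J.
Converting, E_2 = 1.619×10^-20 J / (1.60×10^-19 J/eV) = 0.101 eV.

E_2 = 0.101 eV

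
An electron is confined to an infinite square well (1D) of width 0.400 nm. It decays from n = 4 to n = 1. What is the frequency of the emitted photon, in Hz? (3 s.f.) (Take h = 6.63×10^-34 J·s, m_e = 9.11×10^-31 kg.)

f = 8.53×10^15 Hz

E_1 = h²/(8m_eL²) = 3.770×10^-19 J and ΔE = (4² − 1²)E_1 = 5.655×10^-18 J.
f = ΔE/h = 5.655×10^-18/6.63×10^-34 = 8.53×10^15 Hz.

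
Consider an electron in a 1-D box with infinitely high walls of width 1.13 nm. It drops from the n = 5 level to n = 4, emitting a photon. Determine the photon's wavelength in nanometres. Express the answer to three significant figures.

λ = 468 nm

E_1 = h²/(8m_eL²) = 4.718×10^-20 J, so ΔE = (5² − 4²)E_1 = 4.246×10^-19 J.
λ = hc/ΔE = (6.626×10^-34·2.998×10^8)/4.246×10^-19 = 4.68×10^-7 m = 468 nm.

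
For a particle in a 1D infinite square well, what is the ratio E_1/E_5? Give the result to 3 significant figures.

E_n ∝ n², so E_1/E_5 = 1²/5² = 1/25 = 0.0400.

0.0400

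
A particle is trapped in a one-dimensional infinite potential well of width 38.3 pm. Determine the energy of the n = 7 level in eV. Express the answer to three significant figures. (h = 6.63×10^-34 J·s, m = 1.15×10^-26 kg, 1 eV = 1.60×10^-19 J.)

For an infinite well E_n = n²h²/(8mL²), so E_1 = h²/(8mL²) = (6.63×10^-34)²/(8·1.15×10^-26·(3.83×10^-11 m)²) = 3.257×10^-21 J.
Then E_7 = 7²·E_1 = 49·3.257×10^-21 J = 1.596×10^-19 J.
Converting, E_7 = 1.596×10^-19 J / (1.60×10^-19 J/eV) = 0.998 eV.

E_7 = 0.998 eV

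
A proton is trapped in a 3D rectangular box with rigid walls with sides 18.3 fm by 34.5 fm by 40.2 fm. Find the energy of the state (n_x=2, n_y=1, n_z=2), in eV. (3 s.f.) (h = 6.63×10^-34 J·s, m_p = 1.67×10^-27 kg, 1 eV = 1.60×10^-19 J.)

E = 3.14×10^6 eV

For a 3D rectangular well E = (h²/8m_p)·Σ n_i²/L_i² = (6.63×10^-34)²/(8·1.67×10^-27) · [2²/(18.3 fm)² + 1²/(34.5 fm)² + 2²/(40.2 fm)²].
Evaluating gives E = 5.021×10^-13 J = 3.14×10^6 eV.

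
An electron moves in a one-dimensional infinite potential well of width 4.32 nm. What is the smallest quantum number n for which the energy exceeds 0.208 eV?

E_1 = h²/(8m_eL²) = 3.228×10^-21 J = 0.02015 eV.
Need n² > 0.208/0.02015 = 10.32, i.e. n > 3.212.
The smallest integer satisfying this is n = 4.

n = 4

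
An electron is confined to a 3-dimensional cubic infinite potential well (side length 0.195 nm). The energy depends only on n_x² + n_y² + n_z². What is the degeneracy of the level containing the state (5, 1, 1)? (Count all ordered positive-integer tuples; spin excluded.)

degeneracy = 4

The level has n_x² + n_y² + n_z² = 27. The ordered positive-integer solutions are (1, 1, 5), (1, 5, 1), (3, 3, 3), (5, 1, 1).
That gives 4 states.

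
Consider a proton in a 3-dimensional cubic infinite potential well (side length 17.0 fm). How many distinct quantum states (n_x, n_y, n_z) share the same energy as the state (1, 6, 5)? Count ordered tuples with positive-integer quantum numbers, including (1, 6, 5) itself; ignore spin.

The level has n_x² + n_y² + n_z² = 62. The ordered positive-integer solutions are (1, 5, 6), (1, 6, 5), (2, 3, 7), (2, 7, 3), (3, 2, 7), (3, 7, 2), (5, 1, 6), (5, 6, 1), (6, 1, 5), (6, 5, 1), (7, 2, 3), (7, 3, 2).
That gives 12 states.

degeneracy = 12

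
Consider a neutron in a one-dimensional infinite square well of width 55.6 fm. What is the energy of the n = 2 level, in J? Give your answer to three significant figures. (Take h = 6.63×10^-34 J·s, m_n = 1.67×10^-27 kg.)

For an infinite well E_n = n²h²/(8m_nL²), so E_1 = h²/(8m_nL²) = (6.63×10^-34)²/(8·1.67×10^-27·(5.56×10^-14 m)²) = 1.064×10^-14 J.
Then E_2 = 2²·E_1 = 4·1.064×10^-14 J = 4.26×10^-14 J.

E_2 = 4.26×10^-14 J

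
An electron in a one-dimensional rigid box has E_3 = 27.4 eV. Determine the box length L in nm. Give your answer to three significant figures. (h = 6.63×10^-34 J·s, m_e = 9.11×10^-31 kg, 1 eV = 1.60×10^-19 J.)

L = 0.352 nm

From E_n = n²h²/(8m_eL²), L = n·h/√(8m_eE_n).
E_3 = 27.4 eV = 4.384×10^-18 J, so L = 3·6.63×10^-34/√(8·9.11×10^-31·4.384×10^-18) = 3.52×10^-10 m = 0.352 nm.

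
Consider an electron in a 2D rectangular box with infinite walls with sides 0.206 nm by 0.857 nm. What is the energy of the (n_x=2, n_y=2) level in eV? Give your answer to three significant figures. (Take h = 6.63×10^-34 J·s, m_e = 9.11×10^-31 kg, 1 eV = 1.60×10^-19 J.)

For a 2D rectangular well E = (h²/8m_e)·Σ n_i²/L_i² = (6.63×10^-34)²/(8·9.11×10^-31) · [2²/(0.206 nm)² + 2²/(0.857 nm)²].
Evaluating gives E = 6.014×10^-18 J = 37.6 eV.

E = 37.6 eV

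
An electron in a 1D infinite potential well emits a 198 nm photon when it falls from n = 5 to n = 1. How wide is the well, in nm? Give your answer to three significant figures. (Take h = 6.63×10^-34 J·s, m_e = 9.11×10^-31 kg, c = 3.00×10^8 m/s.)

L = 1.20 nm

The photon carries ΔE = hc/λ = 6.63×10^-34·3.00×10^8/1.98×10^-7 m = 1.005×10^-18 J.
Since ΔE = (5² − 1²)E_1, E_1 = 4.187×10^-20 J, and L = h/√(8m_eE_1) = 1.20×10^-9 m = 1.20 nm.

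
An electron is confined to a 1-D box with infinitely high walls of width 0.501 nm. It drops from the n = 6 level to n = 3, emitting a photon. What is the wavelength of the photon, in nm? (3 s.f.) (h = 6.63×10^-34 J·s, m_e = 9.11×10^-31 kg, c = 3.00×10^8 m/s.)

λ = 30.7 nm

E_1 = h²/(8m_eL²) = 2.403×10^-19 J, so ΔE = (6² − 3²)E_1 = 6.488×10^-18 J.
λ = hc/ΔE = (6.63×10^-34·3.00×10^8)/6.488×10^-18 = 3.07×10^-8 m = 30.7 nm.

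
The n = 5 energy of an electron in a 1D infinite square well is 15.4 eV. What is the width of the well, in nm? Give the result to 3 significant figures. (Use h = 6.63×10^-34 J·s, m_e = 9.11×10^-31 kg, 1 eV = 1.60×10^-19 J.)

L = 0.782 nm

From E_n = n²h²/(8m_eL²), L = n·h/√(8m_eE_n).
E_5 = 15.4 eV = 2.464×10^-18 J, so L = 5·6.63×10^-34/√(8·9.11×10^-31·2.464×10^-18) = 7.82×10^-10 m = 0.782 nm.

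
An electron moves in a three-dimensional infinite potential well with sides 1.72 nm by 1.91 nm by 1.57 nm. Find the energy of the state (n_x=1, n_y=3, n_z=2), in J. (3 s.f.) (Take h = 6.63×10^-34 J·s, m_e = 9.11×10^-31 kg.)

E = 2.67×10^-19 J

For a 3D rectangular well E = (h²/8m_e)·Σ n_i²/L_i² = (6.63×10^-34)²/(8·9.11×10^-31) · [1²/(1.72 nm)² + 3²/(1.91 nm)² + 2²/(1.57 nm)²].
Evaluating gives E = 2.67×10^-19 J.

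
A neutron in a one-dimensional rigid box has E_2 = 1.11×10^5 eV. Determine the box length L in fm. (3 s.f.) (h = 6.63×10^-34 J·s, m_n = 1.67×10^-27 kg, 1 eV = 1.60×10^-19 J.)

From E_n = n²h²/(8m_nL²), L = n·h/√(8m_nE_n).
E_2 = 1.11×10^5 eV = 1.776×10^-14 J, so L = 2·6.63×10^-34/√(8·1.67×10^-27·1.776×10^-14) = 8.61×10^-14 m = 86.1 fm.

L = 86.1 fm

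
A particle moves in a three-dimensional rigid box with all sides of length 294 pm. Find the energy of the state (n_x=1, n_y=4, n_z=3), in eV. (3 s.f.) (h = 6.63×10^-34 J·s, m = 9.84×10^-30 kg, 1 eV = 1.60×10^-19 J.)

For a 3D rectangular well E = (h²/8m)·Σ n_i²/L_i² = (6.63×10^-34)²/(8·9.84×10^-30) · [1²/(294 pm)² + 4²/(294 pm)² + 3²/(294 pm)²].
Evaluating gives E = 1.680×10^-18 J = 10.5 eV.

E = 10.5 eV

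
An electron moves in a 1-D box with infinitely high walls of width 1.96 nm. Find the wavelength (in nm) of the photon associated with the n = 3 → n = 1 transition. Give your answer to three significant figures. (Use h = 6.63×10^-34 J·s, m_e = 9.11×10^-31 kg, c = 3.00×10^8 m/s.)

λ = 1.58×10^3 nm

E_1 = h²/(8m_eL²) = 1.570×10^-20 J, so ΔE = (3² − 1²)E_1 = 1.256×10^-19 J.
λ = hc/ΔE = (6.63×10^-34·3.00×10^8)/1.256×10^-19 = 1.58×10^-6 m = 1.58×10^3 nm.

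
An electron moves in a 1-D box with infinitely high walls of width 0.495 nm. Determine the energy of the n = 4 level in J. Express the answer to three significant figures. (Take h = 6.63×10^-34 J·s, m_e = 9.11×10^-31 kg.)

For an infinite well E_n = n²h²/(8m_eL²), so E_1 = h²/(8m_eL²) = (6.63×10^-34)²/(8·9.11×10^-31·(4.95×10^-10 m)²) = 2.462×10^-19 J.
Then E_4 = 4²·E_1 = 16·2.462×10^-19 J = 3.94×10^-18 J.

E_4 = 3.94×10^-18 J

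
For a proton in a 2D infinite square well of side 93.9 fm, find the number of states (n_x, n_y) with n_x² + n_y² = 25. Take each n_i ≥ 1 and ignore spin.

The level has n_x² + n_y² = 25. The ordered positive-integer solutions are (3, 4), (4, 3).
That gives 2 states.

degeneracy = 2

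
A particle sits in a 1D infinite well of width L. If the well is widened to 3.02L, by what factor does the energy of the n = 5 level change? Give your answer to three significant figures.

0.110

E_n ∝ 1/L², so the energy scales by 1/3.02² = 0.110.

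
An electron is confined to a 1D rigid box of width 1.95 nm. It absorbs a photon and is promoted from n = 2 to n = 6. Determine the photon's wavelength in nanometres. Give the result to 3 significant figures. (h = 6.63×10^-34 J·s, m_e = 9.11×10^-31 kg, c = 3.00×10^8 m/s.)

λ = 392 nm

E_1 = h²/(8m_eL²) = 1.586×10^-20 J, so ΔE = (6² − 2²)E_1 = 5.075×10^-19 J.
λ = hc/ΔE = (6.63×10^-34·3.00×10^8)/5.075×10^-19 = 3.92×10^-7 m = 392 nm.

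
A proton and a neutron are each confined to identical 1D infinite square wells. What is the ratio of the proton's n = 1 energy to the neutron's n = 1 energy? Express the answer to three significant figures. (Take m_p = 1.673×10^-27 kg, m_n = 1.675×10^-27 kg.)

1.00

E_n ∝ 1/m at fixed n and L, so the ratio is m_n/m_p = 1.675×10^-27/1.673×10^-27 = 1.00.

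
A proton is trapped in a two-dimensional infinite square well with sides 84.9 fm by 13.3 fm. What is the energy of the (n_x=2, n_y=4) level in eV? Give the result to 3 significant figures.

For a 2D rectangular well E = (h²/8m_p)·Σ n_i²/L_i² = (6.626×10^-34)²/(8·1.673×10^-27) · [2²/(84.9 fm)² + 4²/(13.3 fm)²].
Evaluating gives E = 2.985×10^-12 J = 1.86×10^7 eV.

E = 1.86×10^7 eV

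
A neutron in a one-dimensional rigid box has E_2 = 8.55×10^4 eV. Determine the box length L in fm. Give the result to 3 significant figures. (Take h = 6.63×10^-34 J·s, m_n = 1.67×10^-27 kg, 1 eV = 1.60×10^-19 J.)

From E_n = n²h²/(8m_nL²), L = n·h/√(8m_nE_n).
E_2 = 8.55×10^4 eV = 1.368×10^-14 J, so L = 2·6.63×10^-34/√(8·1.67×10^-27·1.368×10^-14) = 9.81×10^-14 m = 98.1 fm.

L = 98.1 fm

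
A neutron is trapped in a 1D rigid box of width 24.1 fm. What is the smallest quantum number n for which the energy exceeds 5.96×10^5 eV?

n = 2

E_1 = h²/(8m_nL²) = 5.641×10^-14 J = 3.521×10^5 eV.
Need n² > 5.96×10^5/3.521×10^5 = 1.693, i.e. n > 1.301.
The smallest integer satisfying this is n = 2.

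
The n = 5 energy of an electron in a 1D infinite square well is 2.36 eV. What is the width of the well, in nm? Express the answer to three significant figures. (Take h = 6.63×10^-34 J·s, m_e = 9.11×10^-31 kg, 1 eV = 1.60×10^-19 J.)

L = 2.00 nm

From E_n = n²h²/(8m_eL²), L = n·h/√(8m_eE_n).
E_5 = 2.36 eV = 3.776×10^-19 J, so L = 5·6.63×10^-34/√(8·9.11×10^-31·3.776×10^-19) = 2.00×10^-9 m = 2.00 nm.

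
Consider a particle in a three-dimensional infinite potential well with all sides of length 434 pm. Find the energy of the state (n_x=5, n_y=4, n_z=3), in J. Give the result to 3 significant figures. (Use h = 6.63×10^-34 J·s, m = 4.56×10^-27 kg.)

E = 3.20×10^-21 J

For a 3D rectangular well E = (h²/8m)·Σ n_i²/L_i² = (6.63×10^-34)²/(8·4.56×10^-27) · [5²/(434 pm)² + 4²/(434 pm)² + 3²/(434 pm)²].
Evaluating gives E = 3.20×10^-21 J.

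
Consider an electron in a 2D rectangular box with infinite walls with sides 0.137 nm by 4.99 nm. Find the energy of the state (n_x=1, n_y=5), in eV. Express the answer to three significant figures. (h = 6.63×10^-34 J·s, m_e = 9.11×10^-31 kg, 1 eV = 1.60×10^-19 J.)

E = 20.5 eV

For a 2D rectangular well E = (h²/8m_e)·Σ n_i²/L_i² = (6.63×10^-34)²/(8·9.11×10^-31) · [1²/(0.137 nm)² + 5²/(4.99 nm)²].
Evaluating gives E = 3.274×10^-18 J = 20.5 eV.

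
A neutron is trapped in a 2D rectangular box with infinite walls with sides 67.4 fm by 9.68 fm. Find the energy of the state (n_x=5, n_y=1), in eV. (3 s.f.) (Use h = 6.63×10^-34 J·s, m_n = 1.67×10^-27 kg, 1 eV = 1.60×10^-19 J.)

E = 3.33×10^6 eV

For a 2D rectangular well E = (h²/8m_n)·Σ n_i²/L_i² = (6.63×10^-34)²/(8·1.67×10^-27) · [5²/(67.4 fm)² + 1²/(9.68 fm)²].
Evaluating gives E = 5.322×10^-13 J = 3.33×10^6 eV.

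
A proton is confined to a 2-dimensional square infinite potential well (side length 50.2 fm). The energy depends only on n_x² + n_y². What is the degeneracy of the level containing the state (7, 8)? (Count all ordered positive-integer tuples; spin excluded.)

degeneracy = 2

The level has n_x² + n_y² = 113. The ordered positive-integer solutions are (7, 8), (8, 7).
That gives 2 states.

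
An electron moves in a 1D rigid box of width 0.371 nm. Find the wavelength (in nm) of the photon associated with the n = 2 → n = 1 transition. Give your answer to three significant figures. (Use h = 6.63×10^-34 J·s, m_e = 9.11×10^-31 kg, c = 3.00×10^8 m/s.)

λ = 151 nm

E_1 = h²/(8m_eL²) = 4.382×10^-19 J, so ΔE = (2² − 1²)E_1 = 1.315×10^-18 J.
λ = hc/ΔE = (6.63×10^-34·3.00×10^8)/1.315×10^-18 = 1.51×10^-7 m = 151 nm.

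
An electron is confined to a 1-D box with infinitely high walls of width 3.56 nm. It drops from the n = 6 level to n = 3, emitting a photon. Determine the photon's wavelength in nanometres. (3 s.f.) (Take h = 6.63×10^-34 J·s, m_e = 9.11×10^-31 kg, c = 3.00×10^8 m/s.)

λ = 1.55×10^3 nm

E_1 = h²/(8m_eL²) = 4.759×10^-21 J, so ΔE = (6² − 3²)E_1 = 1.285×10^-19 J.
λ = hc/ΔE = (6.63×10^-34·3.00×10^8)/1.285×10^-19 = 1.55×10^-6 m = 1.55×10^3 nm.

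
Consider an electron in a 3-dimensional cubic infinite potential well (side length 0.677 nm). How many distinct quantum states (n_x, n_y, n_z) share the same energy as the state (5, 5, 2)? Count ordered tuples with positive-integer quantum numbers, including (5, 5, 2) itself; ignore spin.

The level has n_x² + n_y² + n_z² = 54. The ordered positive-integer solutions are (1, 2, 7), (1, 7, 2), (2, 1, 7), (2, 5, 5), (2, 7, 1), (3, 3, 6), (3, 6, 3), (5, 2, 5), (5, 5, 2), (6, 3, 3), (7, 1, 2), (7, 2, 1).
That gives 12 states.

degeneracy = 12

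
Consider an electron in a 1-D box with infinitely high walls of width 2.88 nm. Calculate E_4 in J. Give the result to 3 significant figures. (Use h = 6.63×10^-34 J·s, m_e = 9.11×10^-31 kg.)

E_4 = 1.16×10^-19 J

For an infinite well E_n = n²h²/(8m_eL²), so E_1 = h²/(8m_eL²) = (6.63×10^-34)²/(8·9.11×10^-31·(2.88×10^-9 m)²) = 7.272×10^-21 J.
Then E_4 = 4²·E_1 = 16·7.272×10^-21 J = 1.16×10^-19 J.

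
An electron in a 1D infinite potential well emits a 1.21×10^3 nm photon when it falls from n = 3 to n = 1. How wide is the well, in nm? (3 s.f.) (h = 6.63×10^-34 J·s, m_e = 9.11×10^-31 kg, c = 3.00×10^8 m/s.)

L = 1.71 nm

The photon carries ΔE = hc/λ = 6.63×10^-34·3.00×10^8/1.21×10^-6 m = 1.644×10^-19 J.
Since ΔE = (3² − 1²)E_1, E_1 = 2.055×10^-20 J, and L = h/√(8m_eE_1) = 1.71×10^-9 m = 1.71 nm.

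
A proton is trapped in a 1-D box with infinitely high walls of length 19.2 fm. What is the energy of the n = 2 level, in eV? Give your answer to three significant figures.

E_2 = 2.22×10^6 eV

For an infinite well E_n = n²h²/(8m_pL²), so E_1 = h²/(8m_pL²) = (6.626×10^-34)²/(8·1.673×10^-27·(1.92×10^-14 m)²) = 8.898×10^-14 J.
Then E_2 = 2²·E_1 = 4·8.898×10^-14 J = 3.559×10^-13 J.
Converting, E_2 = 3.559×10^-13 J / (1.602×10^-19 J/eV) = 2.22×10^6 eV.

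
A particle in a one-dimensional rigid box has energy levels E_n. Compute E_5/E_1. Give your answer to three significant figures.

25.0

E_n ∝ n², so E_5/E_1 = 5²/1² = 25/1 = 25.0.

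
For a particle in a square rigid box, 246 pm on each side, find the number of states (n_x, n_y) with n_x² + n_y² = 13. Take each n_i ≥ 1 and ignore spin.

degeneracy = 2

The level has n_x² + n_y² = 13. The ordered positive-integer solutions are (2, 3), (3, 2).
That gives 2 states.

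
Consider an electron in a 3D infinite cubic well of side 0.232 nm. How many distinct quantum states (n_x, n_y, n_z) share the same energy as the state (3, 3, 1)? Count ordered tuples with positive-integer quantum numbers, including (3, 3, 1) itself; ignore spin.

The level has n_x² + n_y² + n_z² = 19. The ordered positive-integer solutions are (1, 3, 3), (3, 1, 3), (3, 3, 1).
That gives 3 states.

degeneracy = 3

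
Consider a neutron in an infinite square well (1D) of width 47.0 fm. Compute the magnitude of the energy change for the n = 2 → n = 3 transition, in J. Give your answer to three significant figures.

E_1 = h²/(8m_nL²) = 1.483×10^-14 J.
|ΔE| = |2² − 3²|·E_1 = 5·1.483×10^-14 J = 7.42×10^-14 J.

|ΔE| = 7.42×10^-14 J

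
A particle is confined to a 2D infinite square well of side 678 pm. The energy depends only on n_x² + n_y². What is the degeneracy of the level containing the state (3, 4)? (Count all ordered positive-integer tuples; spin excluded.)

The level has n_x² + n_y² = 25. The ordered positive-integer solutions are (3, 4), (4, 3).
That gives 2 states.

degeneracy = 2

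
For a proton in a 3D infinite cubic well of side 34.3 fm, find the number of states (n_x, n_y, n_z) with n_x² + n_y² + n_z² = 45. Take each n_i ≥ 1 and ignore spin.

degeneracy = 6

The level has n_x² + n_y² + n_z² = 45. The ordered positive-integer solutions are (2, 4, 5), (2, 5, 4), (4, 2, 5), (4, 5, 2), (5, 2, 4), (5, 4, 2).
That gives 6 states.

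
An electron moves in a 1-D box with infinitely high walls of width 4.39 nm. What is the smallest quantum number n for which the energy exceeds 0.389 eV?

E_1 = h²/(8m_eL²) = 3.126×10^-21 J = 0.01951 eV.
Need n² > 0.389/0.01951 = 19.94, i.e. n > 4.465.
The smallest integer satisfying this is n = 5.

n = 5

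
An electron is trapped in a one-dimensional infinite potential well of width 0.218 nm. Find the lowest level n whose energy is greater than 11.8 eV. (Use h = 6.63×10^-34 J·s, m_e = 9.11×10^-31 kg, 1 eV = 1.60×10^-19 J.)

E_1 = h²/(8m_eL²) = 1.269×10^-18 J = 7.931 eV.
Need n² > 11.8/7.931 = 1.488, i.e. n > 1.220.
The smallest integer satisfying this is n = 2.

n = 2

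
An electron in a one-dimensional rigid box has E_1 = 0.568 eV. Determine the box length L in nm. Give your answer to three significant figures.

L = 0.814 nm

From E_n = n²h²/(8m_eL²), L = n·h/√(8m_eE_n).
E_1 = 0.568 eV = 9.099×10^-20 J, so L = 1·6.626×10^-34/√(8·9.109×10^-31·9.099×10^-20) = 8.14×10^-10 m = 0.814 nm.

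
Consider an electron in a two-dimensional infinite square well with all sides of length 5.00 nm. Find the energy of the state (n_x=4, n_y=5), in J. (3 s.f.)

For a 2D rectangular well E = (h²/8m_e)·Σ n_i²/L_i² = (6.626×10^-34)²/(8·9.109×10^-31) · [4²/(5.00 nm)² + 5²/(5.00 nm)²].
Evaluating gives E = 9.88×10^-20 J.

E = 9.88×10^-20 J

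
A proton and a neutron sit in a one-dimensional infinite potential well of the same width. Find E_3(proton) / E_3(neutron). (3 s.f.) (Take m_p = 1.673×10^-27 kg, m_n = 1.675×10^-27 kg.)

E_n ∝ 1/m at fixed n and L, so the ratio is m_n/m_p = 1.675×10^-27/1.673×10^-27 = 1.00.

1.00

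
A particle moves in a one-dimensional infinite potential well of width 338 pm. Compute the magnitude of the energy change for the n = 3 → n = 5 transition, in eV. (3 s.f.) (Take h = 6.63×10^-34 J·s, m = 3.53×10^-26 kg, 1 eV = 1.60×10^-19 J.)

E_1 = h²/(8mL²) = 1.362×10^-23 J.
|ΔE| = |3² − 5²|·E_1 = 16·1.362×10^-23 J = 2.179×10^-22 J = 0.00136 eV.

|ΔE| = 0.00136 eV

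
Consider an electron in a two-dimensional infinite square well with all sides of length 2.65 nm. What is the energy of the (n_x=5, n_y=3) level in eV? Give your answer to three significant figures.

E = 1.82 eV

For a 2D rectangular well E = (h²/8m_e)·Σ n_i²/L_i² = (6.626×10^-34)²/(8·9.109×10^-31) · [5²/(2.65 nm)² + 3²/(2.65 nm)²].
Evaluating gives E = 2.917×10^-19 J = 1.82 eV.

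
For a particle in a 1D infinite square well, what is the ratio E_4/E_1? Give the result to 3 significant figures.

E_n ∝ n², so E_4/E_1 = 4²/1² = 16/1 = 16.0.

16.0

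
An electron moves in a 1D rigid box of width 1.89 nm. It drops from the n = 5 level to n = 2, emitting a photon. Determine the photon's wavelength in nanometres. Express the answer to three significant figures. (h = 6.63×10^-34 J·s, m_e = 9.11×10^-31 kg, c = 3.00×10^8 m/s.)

λ = 561 nm

E_1 = h²/(8m_eL²) = 1.688×10^-20 J, so ΔE = (5² − 2²)E_1 = 3.545×10^-19 J.
λ = hc/ΔE = (6.63×10^-34·3.00×10^8)/3.545×10^-19 = 5.61×10^-7 m = 561 nm.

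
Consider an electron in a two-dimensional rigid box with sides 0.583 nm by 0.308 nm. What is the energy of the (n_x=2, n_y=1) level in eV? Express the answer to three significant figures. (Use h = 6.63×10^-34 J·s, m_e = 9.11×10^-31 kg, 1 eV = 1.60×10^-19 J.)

E = 8.41 eV

For a 2D rectangular well E = (h²/8m_e)·Σ n_i²/L_i² = (6.63×10^-34)²/(8·9.11×10^-31) · [2²/(0.583 nm)² + 1²/(0.308 nm)²].
Evaluating gives E = 1.346×10^-18 J = 8.41 eV.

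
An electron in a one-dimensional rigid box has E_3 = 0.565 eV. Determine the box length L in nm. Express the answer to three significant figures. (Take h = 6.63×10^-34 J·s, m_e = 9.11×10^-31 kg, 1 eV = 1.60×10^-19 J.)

From E_n = n²h²/(8m_eL²), L = n·h/√(8m_eE_n).
E_3 = 0.565 eV = 9.040×10^-20 J, so L = 3·6.63×10^-34/√(8·9.11×10^-31·9.040×10^-20) = 2.45×10^-9 m = 2.45 nm.

L = 2.45 nm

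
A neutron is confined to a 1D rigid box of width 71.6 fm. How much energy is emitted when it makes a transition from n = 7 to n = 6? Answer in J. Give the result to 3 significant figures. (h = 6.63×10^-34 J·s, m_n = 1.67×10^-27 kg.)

|ΔE| = 8.34×10^-14 J

E_1 = h²/(8m_nL²) = 6.418×10^-15 J.
|ΔE| = |7² − 6²|·E_1 = 13·6.418×10^-15 J = 8.34×10^-14 J.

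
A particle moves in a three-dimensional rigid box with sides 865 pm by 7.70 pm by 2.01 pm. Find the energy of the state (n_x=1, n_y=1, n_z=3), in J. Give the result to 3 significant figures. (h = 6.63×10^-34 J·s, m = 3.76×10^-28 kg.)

For a 3D rectangular well E = (h²/8m)·Σ n_i²/L_i² = (6.63×10^-34)²/(8·3.76×10^-28) · [1²/(865 pm)² + 1²/(7.70 pm)² + 3²/(2.01 pm)²].
Evaluating gives E = 3.28×10^-16 J.

E = 3.28×10^-16 J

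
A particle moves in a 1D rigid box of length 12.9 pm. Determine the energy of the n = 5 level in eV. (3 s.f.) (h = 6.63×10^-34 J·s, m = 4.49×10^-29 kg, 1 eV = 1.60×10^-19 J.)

E_5 = 1.15×10^3 eV

For an infinite well E_n = n²h²/(8mL²), so E_1 = h²/(8mL²) = (6.63×10^-34)²/(8·4.49×10^-29·(1.29×10^-11 m)²) = 7.354×10^-18 J.
Then E_5 = 5²·E_1 = 25·7.354×10^-18 J = 1.838×10^-16 J.
Converting, E_5 = 1.838×10^-16 J / (1.60×10^-19 J/eV) = 1.15×10^3 eV.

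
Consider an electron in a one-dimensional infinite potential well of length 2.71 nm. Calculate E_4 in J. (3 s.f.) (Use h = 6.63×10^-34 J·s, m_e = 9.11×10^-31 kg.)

E_4 = 1.31×10^-19 J

For an infinite well E_n = n²h²/(8m_eL²), so E_1 = h²/(8m_eL²) = (6.63×10^-34)²/(8·9.11×10^-31·(2.71×10^-9 m)²) = 8.213×10^-21 J.
Then E_4 = 4²·E_1 = 16·8.213×10^-21 J = 1.31×10^-19 J.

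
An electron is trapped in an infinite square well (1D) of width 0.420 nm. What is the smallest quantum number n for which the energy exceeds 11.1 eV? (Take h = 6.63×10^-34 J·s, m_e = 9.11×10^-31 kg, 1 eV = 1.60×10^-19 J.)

n = 3

E_1 = h²/(8m_eL²) = 3.419×10^-19 J = 2.137 eV.
Need n² > 11.1/2.137 = 5.194, i.e. n > 2.279.
The smallest integer satisfying this is n = 3.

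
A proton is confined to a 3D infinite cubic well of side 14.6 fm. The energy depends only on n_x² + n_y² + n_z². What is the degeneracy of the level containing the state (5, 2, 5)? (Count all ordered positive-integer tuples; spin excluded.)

degeneracy = 12

The level has n_x² + n_y² + n_z² = 54. The ordered positive-integer solutions are (1, 2, 7), (1, 7, 2), (2, 1, 7), (2, 5, 5), (2, 7, 1), (3, 3, 6), (3, 6, 3), (5, 2, 5), (5, 5, 2), (6, 3, 3), (7, 1, 2), (7, 2, 1).
That gives 12 states.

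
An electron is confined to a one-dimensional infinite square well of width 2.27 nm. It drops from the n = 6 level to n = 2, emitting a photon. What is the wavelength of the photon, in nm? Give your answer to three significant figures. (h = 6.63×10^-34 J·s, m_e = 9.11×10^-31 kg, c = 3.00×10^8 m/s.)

E_1 = h²/(8m_eL²) = 1.170×10^-20 J, so ΔE = (6² − 2²)E_1 = 3.744×10^-19 J.
λ = hc/ΔE = (6.63×10^-34·3.00×10^8)/3.744×10^-19 = 5.31×10^-7 m = 531 nm.

λ = 531 nm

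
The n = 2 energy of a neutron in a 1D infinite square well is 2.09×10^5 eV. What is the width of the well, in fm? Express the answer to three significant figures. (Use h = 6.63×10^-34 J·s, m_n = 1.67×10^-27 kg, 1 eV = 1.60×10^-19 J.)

L = 62.7 fm

From E_n = n²h²/(8m_nL²), L = n·h/√(8m_nE_n).
E_2 = 2.09×10^5 eV = 3.344×10^-14 J, so L = 2·6.63×10^-34/√(8·1.67×10^-27·3.344×10^-14) = 6.27×10^-14 m = 62.7 fm.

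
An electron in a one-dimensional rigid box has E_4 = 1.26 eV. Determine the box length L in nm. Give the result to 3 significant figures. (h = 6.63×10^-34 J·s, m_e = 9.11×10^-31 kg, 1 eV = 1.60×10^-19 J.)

From E_n = n²h²/(8m_eL²), L = n·h/√(8m_eE_n).
E_4 = 1.26 eV = 2.016×10^-19 J, so L = 4·6.63×10^-34/√(8·9.11×10^-31·2.016×10^-19) = 2.19×10^-9 m = 2.19 nm.

L = 2.19 nm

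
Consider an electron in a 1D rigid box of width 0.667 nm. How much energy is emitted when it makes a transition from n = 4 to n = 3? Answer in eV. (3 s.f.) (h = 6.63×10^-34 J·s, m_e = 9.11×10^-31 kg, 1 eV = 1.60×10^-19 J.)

|ΔE| = 5.93 eV

E_1 = h²/(8m_eL²) = 1.356×10^-19 J.
|ΔE| = |4² − 3²|·E_1 = 7·1.356×10^-19 J = 9.492×10^-19 J = 5.93 eV.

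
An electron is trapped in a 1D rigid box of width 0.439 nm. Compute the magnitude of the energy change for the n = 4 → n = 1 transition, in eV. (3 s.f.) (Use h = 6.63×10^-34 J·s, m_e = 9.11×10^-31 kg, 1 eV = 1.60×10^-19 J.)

E_1 = h²/(8m_eL²) = 3.130×10^-19 J.
|ΔE| = |4² − 1²|·E_1 = 15·3.130×10^-19 J = 4.695×10^-18 J = 29.3 eV.

|ΔE| = 29.3 eV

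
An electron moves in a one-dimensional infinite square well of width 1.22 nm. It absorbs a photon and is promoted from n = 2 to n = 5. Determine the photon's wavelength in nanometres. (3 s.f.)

λ = 234 nm

E_1 = h²/(8m_eL²) = 4.048×10^-20 J, so ΔE = (5² − 2²)E_1 = 8.501×10^-19 J.
λ = hc/ΔE = (6.626×10^-34·2.998×10^8)/8.501×10^-19 = 2.34×10^-7 m = 234 nm.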